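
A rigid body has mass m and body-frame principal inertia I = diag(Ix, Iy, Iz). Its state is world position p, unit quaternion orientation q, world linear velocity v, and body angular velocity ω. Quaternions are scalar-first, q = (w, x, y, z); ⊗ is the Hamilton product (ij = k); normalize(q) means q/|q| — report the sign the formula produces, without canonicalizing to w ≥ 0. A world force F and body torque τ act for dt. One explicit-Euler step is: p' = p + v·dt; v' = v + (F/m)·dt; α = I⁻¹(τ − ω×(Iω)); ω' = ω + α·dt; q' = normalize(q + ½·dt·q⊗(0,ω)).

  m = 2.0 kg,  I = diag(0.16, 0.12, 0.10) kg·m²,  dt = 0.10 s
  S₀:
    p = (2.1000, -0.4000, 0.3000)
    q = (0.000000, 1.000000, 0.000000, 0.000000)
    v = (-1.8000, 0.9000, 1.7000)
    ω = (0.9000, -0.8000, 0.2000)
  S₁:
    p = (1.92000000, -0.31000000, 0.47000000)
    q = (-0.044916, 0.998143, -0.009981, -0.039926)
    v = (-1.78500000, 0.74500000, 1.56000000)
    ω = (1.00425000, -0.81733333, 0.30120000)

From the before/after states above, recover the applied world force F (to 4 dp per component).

F = (0.3000, -3.1000, -2.8000)

Δv = v₁−v₀ = (0.01500000, -0.15500000, -0.14000000)
m·(v₁−v₀)/dt = (0.3000, -3.1000, -2.8000)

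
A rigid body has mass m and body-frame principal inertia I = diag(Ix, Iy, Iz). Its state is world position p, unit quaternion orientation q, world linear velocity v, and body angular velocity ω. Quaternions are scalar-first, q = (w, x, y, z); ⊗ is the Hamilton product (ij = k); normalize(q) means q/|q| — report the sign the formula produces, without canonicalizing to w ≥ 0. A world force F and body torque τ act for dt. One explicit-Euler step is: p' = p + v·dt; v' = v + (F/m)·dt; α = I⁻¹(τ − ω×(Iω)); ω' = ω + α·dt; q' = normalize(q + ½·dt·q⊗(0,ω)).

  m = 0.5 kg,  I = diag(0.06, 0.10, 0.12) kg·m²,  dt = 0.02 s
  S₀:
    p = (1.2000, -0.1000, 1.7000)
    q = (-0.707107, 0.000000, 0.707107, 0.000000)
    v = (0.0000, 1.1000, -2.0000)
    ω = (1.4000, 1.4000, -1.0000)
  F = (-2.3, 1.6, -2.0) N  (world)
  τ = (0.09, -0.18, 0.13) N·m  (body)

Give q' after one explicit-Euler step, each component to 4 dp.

q' = (-0.7168, -0.0170, 0.6970, -0.0028)

2q̇ = q⊗(0,ω) = (-0.9899498, -1.6970568, -0.9899498, -0.2828428)
q' = normalize(q + ½dt·q⊗(0,ω)) = (-0.7168, -0.0170, 0.6970, -0.0028)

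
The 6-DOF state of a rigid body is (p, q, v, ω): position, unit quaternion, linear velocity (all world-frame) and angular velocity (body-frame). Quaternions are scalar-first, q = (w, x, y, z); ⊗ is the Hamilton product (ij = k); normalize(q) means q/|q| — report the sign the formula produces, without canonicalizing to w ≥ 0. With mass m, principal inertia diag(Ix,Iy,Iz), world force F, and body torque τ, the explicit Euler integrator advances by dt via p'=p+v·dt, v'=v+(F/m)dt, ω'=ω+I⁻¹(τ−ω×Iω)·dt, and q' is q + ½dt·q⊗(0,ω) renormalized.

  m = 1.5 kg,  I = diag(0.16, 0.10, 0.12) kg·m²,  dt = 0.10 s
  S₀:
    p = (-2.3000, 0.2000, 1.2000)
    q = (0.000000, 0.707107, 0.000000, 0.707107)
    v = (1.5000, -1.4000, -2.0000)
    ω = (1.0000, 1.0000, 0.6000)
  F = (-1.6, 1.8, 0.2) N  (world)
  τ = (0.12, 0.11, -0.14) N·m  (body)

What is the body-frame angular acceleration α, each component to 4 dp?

α = (0.6750, 0.8600, -0.6667)

precession coupling ω×(Iω) = (0.0120, 0.0240, -0.0600)
angular accel α = (0.6750, 0.8600, -0.6667)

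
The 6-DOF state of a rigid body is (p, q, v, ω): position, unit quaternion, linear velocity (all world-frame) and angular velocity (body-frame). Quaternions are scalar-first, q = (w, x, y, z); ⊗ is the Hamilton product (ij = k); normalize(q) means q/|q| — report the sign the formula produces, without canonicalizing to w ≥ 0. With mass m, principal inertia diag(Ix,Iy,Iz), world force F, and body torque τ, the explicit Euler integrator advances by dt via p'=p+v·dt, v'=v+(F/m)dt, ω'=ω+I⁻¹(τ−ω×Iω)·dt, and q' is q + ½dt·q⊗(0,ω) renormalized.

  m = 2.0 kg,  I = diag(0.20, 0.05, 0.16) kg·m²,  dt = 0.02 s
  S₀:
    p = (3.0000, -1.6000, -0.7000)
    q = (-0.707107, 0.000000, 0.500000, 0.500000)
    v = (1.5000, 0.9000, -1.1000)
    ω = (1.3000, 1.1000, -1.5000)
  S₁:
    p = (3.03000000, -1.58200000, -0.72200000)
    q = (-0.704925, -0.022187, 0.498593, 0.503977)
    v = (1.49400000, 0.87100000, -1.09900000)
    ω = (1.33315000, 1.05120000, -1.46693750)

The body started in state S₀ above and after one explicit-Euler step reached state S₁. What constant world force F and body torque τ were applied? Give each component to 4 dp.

Δv = v₁−v₀ = (-0.00600000, -0.02900000, 0.00100000)
m·(v₁−v₀)/dt = (-0.6000, -2.9000, 0.1000)
rate change Δω = (0.03315000, -0.04880000, 0.03306250)
gyro term ω₀×Iω₀ = (-0.1815, -0.0780, -0.2145)
τ = I·(Δω/dt) + ω₀×(Iω₀) = (0.1500, -0.2000, 0.0500)

F = (-0.6000, -2.9000, 0.1000)
τ = (0.1500, -0.2000, 0.0500)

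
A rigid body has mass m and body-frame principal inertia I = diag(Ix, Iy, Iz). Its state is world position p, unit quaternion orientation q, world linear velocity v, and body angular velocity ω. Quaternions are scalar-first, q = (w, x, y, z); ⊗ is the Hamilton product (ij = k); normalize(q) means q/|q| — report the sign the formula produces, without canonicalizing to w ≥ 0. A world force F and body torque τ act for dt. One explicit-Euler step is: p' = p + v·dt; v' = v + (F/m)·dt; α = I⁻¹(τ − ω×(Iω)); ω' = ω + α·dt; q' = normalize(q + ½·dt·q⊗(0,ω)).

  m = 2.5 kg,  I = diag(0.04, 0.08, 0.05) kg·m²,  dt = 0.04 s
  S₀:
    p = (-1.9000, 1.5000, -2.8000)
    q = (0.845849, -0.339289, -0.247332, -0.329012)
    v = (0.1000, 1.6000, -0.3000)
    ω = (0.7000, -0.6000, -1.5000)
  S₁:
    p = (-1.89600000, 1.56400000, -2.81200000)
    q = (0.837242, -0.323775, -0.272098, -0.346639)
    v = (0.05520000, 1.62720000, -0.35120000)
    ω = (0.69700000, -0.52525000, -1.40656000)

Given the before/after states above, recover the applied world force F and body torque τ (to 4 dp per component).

velocity change Δv = (-0.04480000, 0.02720000, -0.05120000)
F = m·Δv/dt = (-2.8000, 1.7000, -3.2000)
rate change Δω = (-0.00300000, 0.07475000, 0.09344000)
I·α + gyro = (-0.0300, 0.1600, 0.1000)

F = (-2.8000, 1.7000, -3.2000)
τ = (-0.0300, 0.1600, 0.1000)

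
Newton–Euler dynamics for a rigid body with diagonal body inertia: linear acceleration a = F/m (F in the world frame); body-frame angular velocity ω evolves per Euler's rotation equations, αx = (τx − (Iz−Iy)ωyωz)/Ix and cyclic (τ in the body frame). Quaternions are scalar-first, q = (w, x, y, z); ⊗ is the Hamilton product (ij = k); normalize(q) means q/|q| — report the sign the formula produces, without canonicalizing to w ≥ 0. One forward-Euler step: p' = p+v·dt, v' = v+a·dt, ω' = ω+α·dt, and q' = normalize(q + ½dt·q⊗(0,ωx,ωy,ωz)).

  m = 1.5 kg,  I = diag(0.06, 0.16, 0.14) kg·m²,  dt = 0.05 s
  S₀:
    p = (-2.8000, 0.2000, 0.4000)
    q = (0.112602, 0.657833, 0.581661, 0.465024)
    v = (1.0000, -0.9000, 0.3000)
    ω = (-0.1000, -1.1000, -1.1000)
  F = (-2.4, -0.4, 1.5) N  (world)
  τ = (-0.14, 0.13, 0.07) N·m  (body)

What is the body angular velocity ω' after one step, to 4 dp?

ω' = (-0.1965, -1.0566, -1.0789)

ω×(Iω) gyroscopic = (-0.0242, -0.0088, 0.0110)
(τ − ω×Iω)/I = (-1.9300, 0.8675, 0.4214)
ω' = ω + α·dt = (-0.1965, -1.0566, -1.0789)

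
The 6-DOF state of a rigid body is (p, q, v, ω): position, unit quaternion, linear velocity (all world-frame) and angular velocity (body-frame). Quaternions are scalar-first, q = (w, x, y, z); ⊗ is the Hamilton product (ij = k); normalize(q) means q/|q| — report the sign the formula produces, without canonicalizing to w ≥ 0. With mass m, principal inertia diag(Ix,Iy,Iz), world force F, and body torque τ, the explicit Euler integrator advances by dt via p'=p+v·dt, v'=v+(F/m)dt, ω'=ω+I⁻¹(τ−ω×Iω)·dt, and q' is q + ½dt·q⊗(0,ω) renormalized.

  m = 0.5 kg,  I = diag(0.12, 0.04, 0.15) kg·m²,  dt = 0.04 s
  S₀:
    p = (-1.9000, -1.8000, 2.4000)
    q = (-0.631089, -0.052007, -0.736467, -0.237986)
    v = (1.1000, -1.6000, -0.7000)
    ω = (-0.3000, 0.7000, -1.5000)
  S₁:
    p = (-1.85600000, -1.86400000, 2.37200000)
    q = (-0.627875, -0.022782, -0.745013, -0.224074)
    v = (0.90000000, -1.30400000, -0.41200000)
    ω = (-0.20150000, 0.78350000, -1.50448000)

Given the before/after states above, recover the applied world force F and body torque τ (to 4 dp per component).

Δv = v₁−v₀ = (-0.20000000, 0.29600000, 0.28800000)
applied force F = (-2.5000, 3.7000, 3.6000)
rate change Δω = (0.09850000, 0.08350000, -0.00448000)
τ = I·(Δω/dt) + ω₀×(Iω₀) = (0.1800, 0.0700, 0.0000)

F = (-2.5000, 3.7000, 3.6000)
τ = (0.1800, 0.0700, 0.0000)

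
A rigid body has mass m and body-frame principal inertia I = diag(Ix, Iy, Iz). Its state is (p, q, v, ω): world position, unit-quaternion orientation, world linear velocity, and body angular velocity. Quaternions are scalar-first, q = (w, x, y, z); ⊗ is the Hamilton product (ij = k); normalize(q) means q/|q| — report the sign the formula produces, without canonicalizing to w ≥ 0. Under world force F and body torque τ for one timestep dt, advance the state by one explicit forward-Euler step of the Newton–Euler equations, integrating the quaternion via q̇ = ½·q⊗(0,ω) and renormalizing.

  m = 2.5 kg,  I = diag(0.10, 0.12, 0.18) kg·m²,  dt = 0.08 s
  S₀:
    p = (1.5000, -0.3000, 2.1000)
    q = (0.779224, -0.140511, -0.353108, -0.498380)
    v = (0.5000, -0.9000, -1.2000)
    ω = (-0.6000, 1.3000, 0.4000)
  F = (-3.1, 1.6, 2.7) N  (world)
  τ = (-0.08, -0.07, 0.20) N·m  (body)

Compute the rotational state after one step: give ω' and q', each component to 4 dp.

ω×(Iω) gyroscopic = (0.0312, 0.0192, -0.0156)
angular accel α = (-1.1120, -0.7433, 1.1978)
ω' = ω + α·dt = (-0.6890, 1.2405, 0.4958)
q⊗(0,ω) = (0.5740858, 0.0391164, 1.3682236, -0.0828395)
updated quaternion q' = (0.8008, -0.1387, -0.2979, -0.5008)

ω' = (-0.6890, 1.2405, 0.4958)
q' = (0.8008, -0.1387, -0.2979, -0.5008)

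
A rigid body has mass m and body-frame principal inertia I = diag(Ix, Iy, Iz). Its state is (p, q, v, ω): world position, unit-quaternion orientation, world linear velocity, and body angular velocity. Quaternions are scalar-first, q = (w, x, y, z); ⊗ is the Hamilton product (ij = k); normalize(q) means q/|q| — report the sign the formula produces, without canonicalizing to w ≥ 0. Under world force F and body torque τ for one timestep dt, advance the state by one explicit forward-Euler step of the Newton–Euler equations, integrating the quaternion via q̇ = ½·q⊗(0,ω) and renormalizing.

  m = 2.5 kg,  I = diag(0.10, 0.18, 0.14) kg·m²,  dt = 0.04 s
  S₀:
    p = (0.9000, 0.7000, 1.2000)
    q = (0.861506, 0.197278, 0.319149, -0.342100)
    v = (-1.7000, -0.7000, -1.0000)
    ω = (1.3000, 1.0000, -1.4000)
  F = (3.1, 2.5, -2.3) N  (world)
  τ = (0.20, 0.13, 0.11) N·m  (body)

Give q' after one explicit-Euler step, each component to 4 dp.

2q̇ = q⊗(0,ω) = (-1.0545504, 1.0152492, 0.6929652, -1.4237241)
q' = normalize(q + ½dt·q⊗(0,ω)) = (0.8396, 0.2174, 0.3327, -0.3702)

q' = (0.8396, 0.2174, 0.3327, -0.3702)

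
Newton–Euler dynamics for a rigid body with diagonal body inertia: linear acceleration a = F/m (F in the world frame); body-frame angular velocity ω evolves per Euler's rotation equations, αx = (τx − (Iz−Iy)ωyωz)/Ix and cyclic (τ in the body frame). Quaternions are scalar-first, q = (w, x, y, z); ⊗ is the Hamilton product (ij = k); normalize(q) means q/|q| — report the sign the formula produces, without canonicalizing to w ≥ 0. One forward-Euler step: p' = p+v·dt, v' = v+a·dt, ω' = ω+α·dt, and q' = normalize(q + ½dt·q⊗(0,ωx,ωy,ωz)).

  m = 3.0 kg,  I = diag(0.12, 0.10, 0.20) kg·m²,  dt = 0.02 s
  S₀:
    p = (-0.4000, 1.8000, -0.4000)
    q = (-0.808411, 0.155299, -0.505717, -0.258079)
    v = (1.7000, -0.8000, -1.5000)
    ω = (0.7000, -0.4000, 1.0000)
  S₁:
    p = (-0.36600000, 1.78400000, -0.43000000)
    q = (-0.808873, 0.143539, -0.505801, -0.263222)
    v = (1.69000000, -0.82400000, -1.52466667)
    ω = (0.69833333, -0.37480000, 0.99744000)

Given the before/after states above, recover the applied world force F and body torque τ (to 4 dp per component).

F = (-1.5000, -3.6000, -3.7000)
τ = (-0.0500, 0.0700, -0.0200)

Δω = ω₁−ω₀ = (-0.00166667, 0.02520000, -0.00256000)
ω₀×(Iω₀) = (-0.0400, -0.0560, 0.0056)
applied torque τ = (-0.0500, 0.0700, -0.0200)
Δv = v₁−v₀ = (-0.01000000, -0.02400000, -0.02466667)
F = m·Δv/dt = (-1.5000, -3.6000, -3.7000)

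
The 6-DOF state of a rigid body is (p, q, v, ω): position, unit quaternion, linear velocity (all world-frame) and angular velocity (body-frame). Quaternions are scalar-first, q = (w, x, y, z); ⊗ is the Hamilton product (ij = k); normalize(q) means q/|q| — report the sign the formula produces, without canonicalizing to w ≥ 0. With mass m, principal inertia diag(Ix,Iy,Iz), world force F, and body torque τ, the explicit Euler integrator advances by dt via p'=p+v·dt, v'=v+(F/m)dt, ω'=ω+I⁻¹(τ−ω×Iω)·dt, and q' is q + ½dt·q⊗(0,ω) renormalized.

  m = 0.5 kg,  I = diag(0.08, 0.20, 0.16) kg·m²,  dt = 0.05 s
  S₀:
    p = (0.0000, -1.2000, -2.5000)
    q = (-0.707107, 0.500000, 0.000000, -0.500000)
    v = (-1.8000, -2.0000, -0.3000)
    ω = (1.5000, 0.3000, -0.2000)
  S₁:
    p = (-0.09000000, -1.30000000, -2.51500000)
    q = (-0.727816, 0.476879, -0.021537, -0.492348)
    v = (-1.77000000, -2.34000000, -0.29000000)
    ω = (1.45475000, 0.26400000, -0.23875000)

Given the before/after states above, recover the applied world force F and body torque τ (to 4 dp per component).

F = (0.3000, -3.4000, 0.1000)
τ = (-0.0700, -0.1200, -0.0700)

v₁ − v₀ = (0.03000000, -0.34000000, 0.01000000)
applied force F = (0.3000, -3.4000, 0.1000)
rate change Δω = (-0.04525000, -0.03600000, -0.03875000)
gyro term ω₀×Iω₀ = (0.0024, 0.0240, 0.0540)
I·α + gyro = (-0.0700, -0.1200, -0.0700)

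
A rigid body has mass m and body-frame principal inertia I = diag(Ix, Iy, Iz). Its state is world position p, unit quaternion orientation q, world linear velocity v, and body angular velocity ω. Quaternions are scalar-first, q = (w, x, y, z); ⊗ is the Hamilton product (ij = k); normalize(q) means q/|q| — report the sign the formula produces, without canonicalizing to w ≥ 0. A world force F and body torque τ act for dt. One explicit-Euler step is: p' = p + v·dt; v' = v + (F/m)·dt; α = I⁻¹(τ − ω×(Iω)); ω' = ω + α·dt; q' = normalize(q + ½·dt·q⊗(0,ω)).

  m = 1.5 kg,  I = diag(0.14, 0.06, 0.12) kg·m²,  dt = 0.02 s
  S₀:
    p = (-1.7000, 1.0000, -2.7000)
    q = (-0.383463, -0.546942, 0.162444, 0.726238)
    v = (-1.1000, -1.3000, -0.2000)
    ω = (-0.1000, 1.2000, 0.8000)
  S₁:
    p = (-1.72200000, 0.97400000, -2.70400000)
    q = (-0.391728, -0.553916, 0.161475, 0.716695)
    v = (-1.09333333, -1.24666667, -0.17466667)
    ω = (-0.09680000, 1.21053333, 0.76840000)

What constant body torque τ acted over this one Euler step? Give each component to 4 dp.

Δω = ω₁−ω₀ = (0.00320000, 0.01053333, -0.03160000)
gyro term ω₀×Iω₀ = (0.0576, -0.0016, 0.0096)
τ = I·(Δω/dt) + ω₀×(Iω₀) = (0.0800, 0.0300, -0.1800)

τ = (0.0800, 0.0300, -0.1800)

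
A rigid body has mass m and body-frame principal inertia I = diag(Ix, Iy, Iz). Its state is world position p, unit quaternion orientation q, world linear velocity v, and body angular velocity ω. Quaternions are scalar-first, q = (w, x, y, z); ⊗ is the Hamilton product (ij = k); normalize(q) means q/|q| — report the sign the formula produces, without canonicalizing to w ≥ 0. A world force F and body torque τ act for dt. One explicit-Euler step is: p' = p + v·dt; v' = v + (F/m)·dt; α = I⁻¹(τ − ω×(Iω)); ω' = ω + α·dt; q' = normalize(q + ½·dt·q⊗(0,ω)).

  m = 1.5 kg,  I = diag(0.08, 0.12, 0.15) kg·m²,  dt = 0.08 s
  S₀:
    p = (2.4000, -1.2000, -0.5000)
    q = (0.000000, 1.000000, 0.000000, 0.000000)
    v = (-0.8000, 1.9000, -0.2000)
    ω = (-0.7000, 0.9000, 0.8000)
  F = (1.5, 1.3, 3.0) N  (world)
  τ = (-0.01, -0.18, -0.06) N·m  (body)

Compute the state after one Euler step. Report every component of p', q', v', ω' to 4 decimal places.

p' = (2.3360, -1.0480, -0.5160)
q' = (0.0280, 0.9985, -0.0320, 0.0359)
v' = (-0.7200, 1.9693, -0.0400)
ω' = (-0.7316, 0.7539, 0.7814)

a = F/m = (1.0000, 0.8667, 2.0000)
p' = p + v·dt = (2.3360, -1.0480, -0.5160)
v' = v + a·dt = (-0.7200, 1.9693, -0.0400)
gyro term ω×Iω = (0.0216, 0.0392, -0.0252)
(τ − ω×Iω)/I = (-0.3950, -1.8267, -0.2320)
new body rate ω' = (-0.7316, 0.7539, 0.7814)
Hamilton product q⊗(0,ω) = (0.7000000, 0.0000000, -0.8000000, 0.9000000)
updated quaternion q' = (0.0280, 0.9985, -0.0320, 0.0359)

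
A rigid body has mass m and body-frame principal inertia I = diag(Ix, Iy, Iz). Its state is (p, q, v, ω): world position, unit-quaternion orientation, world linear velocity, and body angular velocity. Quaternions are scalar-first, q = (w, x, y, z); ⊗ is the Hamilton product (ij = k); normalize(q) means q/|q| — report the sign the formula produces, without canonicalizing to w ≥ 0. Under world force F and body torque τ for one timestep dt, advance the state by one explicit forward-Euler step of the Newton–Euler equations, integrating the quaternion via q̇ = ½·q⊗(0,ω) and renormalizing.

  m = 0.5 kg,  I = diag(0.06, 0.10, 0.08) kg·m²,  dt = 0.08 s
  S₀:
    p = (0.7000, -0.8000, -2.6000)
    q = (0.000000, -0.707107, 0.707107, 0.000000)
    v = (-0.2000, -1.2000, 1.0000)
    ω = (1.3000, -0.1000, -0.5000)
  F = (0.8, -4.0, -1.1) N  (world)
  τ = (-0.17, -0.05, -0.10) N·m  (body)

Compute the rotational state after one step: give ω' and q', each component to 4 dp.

precession coupling ω×(Iω) = (-0.0010, 0.0130, -0.0052)
angular accel α = (-2.8167, -0.6300, -1.1850)
ω + α·dt = (1.0747, -0.1504, -0.5948)
2q̇ = q⊗(0,ω) = (0.9899498, -0.3535535, -0.3535535, -0.8485284)
updated quaternion q' = (0.0395, -0.7201, 0.6919, -0.0339)

ω' = (1.0747, -0.1504, -0.5948)
q' = (0.0395, -0.7201, 0.6919, -0.0339)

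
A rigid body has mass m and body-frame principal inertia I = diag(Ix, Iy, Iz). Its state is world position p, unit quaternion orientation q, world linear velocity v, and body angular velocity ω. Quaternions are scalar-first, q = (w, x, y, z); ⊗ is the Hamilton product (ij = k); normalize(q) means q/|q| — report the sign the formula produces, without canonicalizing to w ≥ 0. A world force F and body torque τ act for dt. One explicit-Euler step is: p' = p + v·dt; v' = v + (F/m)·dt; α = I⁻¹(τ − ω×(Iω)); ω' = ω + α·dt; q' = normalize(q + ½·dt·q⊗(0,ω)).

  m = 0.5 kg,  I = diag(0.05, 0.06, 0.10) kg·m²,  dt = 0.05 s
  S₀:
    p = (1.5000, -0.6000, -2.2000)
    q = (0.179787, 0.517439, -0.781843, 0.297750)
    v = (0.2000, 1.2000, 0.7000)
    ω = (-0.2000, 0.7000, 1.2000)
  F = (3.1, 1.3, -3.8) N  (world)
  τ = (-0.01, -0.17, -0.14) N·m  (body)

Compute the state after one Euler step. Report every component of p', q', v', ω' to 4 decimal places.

new position p' = (1.5100, -0.5400, -2.1650)
v + (F/m)dt = (0.5100, 1.3300, 0.3200)
angular accel α = (-0.8720, -3.0333, -1.3860)
ω + α·dt = (-0.2436, 0.5483, 1.1307)
2q̇ = q⊗(0,ω) = (0.2934779, -1.1825940, -0.5546259, 0.4215831)
updated quaternion q' = (0.1870, 0.4876, -0.7952, 0.3081)

p' = (1.5100, -0.5400, -2.1650)
q' = (0.1870, 0.4876, -0.7952, 0.3081)
v' = (0.5100, 1.3300, 0.3200)
ω' = (-0.2436, 0.5483, 1.1307)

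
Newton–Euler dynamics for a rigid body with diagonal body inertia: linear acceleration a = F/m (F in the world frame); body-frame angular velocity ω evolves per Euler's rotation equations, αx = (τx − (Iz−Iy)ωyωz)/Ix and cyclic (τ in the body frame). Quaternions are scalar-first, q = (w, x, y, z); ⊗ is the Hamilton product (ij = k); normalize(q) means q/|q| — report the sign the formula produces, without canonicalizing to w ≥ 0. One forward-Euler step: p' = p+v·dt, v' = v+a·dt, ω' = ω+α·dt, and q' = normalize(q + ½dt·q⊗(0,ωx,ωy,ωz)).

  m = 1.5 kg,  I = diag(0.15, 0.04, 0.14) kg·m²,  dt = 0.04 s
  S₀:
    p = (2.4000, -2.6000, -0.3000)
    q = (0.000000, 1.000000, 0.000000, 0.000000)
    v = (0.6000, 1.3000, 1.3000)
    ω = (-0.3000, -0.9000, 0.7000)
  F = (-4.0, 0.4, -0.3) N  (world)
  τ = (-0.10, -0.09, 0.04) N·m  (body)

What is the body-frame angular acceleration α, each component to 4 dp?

α = (-0.2467, -2.1975, 0.4979)

ω×(Iω) gyroscopic = (-0.0630, -0.0021, -0.0297)
angular accel α = (-0.2467, -2.1975, 0.4979)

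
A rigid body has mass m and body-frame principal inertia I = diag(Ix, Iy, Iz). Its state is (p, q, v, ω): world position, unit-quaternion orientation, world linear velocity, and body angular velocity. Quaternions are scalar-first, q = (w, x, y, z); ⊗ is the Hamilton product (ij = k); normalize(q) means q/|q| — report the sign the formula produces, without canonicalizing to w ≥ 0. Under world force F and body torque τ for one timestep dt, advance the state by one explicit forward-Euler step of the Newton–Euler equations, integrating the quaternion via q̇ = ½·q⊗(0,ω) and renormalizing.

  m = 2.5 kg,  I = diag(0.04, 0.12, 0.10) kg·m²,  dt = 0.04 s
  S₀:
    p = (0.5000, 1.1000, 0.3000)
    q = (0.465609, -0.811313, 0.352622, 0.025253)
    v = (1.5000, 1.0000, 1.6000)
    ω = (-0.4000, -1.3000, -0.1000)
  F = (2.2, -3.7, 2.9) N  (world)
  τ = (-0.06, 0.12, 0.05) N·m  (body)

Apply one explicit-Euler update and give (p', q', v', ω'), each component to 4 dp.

gyro term ω×Iω = (-0.0026, -0.0024, 0.0416)
(τ − ω×Iω)/I = (-1.4350, 1.0200, 0.0840)
new body rate ω' = (-0.4574, -1.2592, -0.0966)
q⊗(0,ω) = (0.1364087, -0.1886769, -0.6965242, 1.1491948)
updated quaternion q' = (0.4682, -0.8148, 0.3386, 0.0482)
a = F/m = (0.8800, -1.4800, 1.1600)
new position p' = (0.5600, 1.1400, 0.3640)
v' = v + a·dt = (1.5352, 0.9408, 1.6464)

p' = (0.5600, 1.1400, 0.3640)
q' = (0.4682, -0.8148, 0.3386, 0.0482)
v' = (1.5352, 0.9408, 1.6464)
ω' = (-0.4574, -1.2592, -0.0966)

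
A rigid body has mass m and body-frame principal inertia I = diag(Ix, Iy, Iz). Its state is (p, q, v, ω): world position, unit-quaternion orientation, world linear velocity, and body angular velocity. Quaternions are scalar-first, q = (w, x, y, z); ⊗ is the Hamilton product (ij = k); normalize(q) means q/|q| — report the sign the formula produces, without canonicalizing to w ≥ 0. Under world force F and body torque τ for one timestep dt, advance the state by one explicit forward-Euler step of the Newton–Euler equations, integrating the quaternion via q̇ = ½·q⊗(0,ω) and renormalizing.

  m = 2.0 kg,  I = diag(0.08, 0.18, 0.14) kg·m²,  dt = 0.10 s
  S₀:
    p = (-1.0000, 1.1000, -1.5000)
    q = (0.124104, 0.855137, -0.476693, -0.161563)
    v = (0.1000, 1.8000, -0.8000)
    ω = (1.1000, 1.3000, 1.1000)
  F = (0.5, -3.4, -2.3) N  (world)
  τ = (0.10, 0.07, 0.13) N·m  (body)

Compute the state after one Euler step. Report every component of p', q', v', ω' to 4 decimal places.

p' = (-0.9900, 1.2800, -1.5800)
q' = (0.1163, 0.8419, -0.5219, -0.0726)
v' = (0.1250, 1.6300, -0.9150)
ω' = (1.2965, 1.3792, 1.0907)

gyro term ω×Iω = (-0.0572, -0.0726, 0.1430)
angular accel α = (1.9650, 0.7922, -0.0929)
new body rate ω' = (1.2965, 1.3792, 1.0907)
q⊗(0,ω) = (-0.1432305, -0.1778160, -0.9570348, 1.7725548)
q + ½dt·q⊗(0,ω), renormalized = (0.1163, 0.8419, -0.5219, -0.0726)
linear accel F/m = (0.2500, -1.7000, -1.1500)
p + v·dt = (-0.9900, 1.2800, -1.5800)
v' = v + a·dt = (0.1250, 1.6300, -0.9150)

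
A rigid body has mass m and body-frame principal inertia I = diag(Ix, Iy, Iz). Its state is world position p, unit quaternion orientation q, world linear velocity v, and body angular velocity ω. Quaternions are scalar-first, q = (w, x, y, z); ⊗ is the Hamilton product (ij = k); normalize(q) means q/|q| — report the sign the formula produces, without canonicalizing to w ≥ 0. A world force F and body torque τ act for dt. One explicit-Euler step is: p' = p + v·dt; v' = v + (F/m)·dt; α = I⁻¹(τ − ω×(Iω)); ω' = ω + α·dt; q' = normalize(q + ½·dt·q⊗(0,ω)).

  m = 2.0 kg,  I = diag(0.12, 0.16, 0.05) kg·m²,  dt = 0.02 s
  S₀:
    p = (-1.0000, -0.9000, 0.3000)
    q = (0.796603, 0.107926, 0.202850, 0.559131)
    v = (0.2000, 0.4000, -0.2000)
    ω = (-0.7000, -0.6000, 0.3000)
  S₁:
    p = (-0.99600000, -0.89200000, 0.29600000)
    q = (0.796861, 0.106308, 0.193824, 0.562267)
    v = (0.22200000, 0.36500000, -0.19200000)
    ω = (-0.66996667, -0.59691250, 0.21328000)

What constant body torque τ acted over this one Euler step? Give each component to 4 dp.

τ = (0.2000, 0.0100, -0.2000)

ω₁ − ω₀ = (0.03003333, 0.00308750, -0.08672000)
I·α + gyro = (0.2000, 0.0100, -0.2000)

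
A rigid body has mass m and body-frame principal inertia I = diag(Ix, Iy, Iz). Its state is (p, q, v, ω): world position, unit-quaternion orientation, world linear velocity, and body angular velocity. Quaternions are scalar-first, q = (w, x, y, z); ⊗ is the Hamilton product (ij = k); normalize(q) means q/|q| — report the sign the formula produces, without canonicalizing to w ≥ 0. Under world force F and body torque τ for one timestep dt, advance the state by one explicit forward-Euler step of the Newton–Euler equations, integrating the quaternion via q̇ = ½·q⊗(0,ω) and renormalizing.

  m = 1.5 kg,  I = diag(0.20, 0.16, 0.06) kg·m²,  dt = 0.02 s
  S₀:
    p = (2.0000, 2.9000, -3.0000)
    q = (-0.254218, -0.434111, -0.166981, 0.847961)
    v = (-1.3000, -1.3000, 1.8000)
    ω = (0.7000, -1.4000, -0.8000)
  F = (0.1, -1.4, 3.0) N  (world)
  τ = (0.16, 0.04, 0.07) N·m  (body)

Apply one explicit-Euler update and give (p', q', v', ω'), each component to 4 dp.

a = F/m = (0.0667, -0.9333, 2.0000)
p' = p + v·dt = (1.9740, 2.8740, -2.9640)
v + (F/m)dt = (-1.2987, -1.3187, 1.8400)
precession coupling ω×(Iω) = (-0.1120, -0.0784, 0.0392)
α = I⁻¹(τ − ω×Iω) = (1.3600, 0.7400, 0.5133)
new body rate ω' = (0.7272, -1.3852, -0.7897)
Hamilton product q⊗(0,ω) = (0.7484731, 1.1427776, 0.6021891, 0.9280165)
q' = normalize(q + ½dt·q⊗(0,ω)) = (-0.2467, -0.4226, -0.1609, 0.8571)

p' = (1.9740, 2.8740, -2.9640)
q' = (-0.2467, -0.4226, -0.1609, 0.8571)
v' = (-1.2987, -1.3187, 1.8400)
ω' = (0.7272, -1.3852, -0.7897)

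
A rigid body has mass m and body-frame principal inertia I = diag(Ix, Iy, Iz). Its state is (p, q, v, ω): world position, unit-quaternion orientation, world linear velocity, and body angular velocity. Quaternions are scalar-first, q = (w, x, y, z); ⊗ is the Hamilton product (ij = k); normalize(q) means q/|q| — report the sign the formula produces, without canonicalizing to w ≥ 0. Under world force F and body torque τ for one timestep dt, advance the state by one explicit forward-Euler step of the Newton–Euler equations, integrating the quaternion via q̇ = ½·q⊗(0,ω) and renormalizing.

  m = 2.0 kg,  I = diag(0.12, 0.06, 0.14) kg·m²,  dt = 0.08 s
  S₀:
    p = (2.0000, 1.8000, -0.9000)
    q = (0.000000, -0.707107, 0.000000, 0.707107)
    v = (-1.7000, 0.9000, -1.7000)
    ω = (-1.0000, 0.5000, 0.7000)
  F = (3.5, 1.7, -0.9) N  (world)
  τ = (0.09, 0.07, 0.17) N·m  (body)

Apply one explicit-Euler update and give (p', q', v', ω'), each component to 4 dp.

p' = (1.8640, 1.8720, -1.0360)
q' = (-0.0480, -0.7202, -0.0085, 0.6920)
v' = (-1.5600, 0.9680, -1.7360)
ω' = (-0.9587, 0.5747, 0.7800)

angular accel α = (0.5167, 0.9333, 1.0000)
ω + α·dt = (-0.9587, 0.5747, 0.7800)
Hamilton product q⊗(0,ω) = (-1.2020819, -0.3535535, -0.2121321, -0.3535535)
q + ½dt·q⊗(0,ω), renormalized = (-0.0480, -0.7202, -0.0085, 0.6920)
a = F/m = (1.7500, 0.8500, -0.4500)
p + v·dt = (1.8640, 1.8720, -1.0360)
v' = v + a·dt = (-1.5600, 0.9680, -1.7360)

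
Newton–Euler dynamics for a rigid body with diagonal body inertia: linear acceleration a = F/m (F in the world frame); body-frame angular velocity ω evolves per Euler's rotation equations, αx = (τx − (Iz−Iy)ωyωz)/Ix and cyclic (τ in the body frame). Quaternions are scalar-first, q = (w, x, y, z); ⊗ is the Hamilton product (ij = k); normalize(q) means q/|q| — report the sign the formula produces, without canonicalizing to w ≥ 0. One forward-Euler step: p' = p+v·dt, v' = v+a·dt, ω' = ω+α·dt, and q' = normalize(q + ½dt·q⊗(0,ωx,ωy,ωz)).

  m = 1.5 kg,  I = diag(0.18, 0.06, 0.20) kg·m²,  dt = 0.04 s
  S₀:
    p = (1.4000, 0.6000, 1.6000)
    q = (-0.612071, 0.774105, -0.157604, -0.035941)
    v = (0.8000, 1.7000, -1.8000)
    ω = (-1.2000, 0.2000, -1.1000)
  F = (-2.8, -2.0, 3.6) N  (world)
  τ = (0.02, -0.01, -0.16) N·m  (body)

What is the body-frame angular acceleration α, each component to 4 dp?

ω×(Iω) gyroscopic = (-0.0308, -0.0264, 0.0288)
(τ − ω×Iω)/I = (0.2822, 0.2733, -0.9440)

α = (0.2822, 0.2733, -0.9440)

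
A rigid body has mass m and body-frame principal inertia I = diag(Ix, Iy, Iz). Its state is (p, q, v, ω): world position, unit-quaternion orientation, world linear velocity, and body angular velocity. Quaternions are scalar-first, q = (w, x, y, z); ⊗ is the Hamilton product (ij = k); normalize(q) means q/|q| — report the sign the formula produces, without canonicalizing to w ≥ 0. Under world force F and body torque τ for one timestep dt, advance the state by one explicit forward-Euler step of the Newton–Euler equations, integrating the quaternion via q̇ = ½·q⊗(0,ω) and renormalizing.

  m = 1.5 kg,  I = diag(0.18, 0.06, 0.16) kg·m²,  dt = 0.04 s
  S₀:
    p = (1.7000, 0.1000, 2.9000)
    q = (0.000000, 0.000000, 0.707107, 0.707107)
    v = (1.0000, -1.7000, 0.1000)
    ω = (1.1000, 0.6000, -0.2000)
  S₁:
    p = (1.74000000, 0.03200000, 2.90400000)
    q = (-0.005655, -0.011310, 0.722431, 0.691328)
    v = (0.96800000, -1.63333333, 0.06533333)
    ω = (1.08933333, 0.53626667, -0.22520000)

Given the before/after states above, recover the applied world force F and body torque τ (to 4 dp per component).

Δv = v₁−v₀ = (-0.03200000, 0.06666667, -0.03466667)
applied force F = (-1.2000, 2.5000, -1.3000)
ω₁ − ω₀ = (-0.01066667, -0.06373333, -0.02520000)
gyro term ω₀×Iω₀ = (-0.0120, -0.0044, -0.0792)
I·α + gyro = (-0.0600, -0.1000, -0.1800)

F = (-1.2000, 2.5000, -1.3000)
τ = (-0.0600, -0.1000, -0.1800)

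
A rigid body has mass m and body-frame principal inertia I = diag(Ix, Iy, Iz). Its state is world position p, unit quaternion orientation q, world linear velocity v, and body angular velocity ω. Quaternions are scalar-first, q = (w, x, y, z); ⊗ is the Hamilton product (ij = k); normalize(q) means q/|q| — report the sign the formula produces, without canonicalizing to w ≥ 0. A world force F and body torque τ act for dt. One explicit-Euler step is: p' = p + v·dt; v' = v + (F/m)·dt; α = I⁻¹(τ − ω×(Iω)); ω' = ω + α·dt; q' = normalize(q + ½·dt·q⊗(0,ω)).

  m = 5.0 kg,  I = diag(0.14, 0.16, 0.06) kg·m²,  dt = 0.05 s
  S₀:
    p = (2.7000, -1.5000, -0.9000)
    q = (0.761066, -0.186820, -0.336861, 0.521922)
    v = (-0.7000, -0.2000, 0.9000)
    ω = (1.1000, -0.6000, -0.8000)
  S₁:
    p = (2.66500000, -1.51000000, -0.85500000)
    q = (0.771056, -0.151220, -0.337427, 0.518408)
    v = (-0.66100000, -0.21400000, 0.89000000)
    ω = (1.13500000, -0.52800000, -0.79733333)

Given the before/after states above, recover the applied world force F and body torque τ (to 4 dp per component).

Δω = ω₁−ω₀ = (0.03500000, 0.07200000, 0.00266667)
gyro term ω₀×Iω₀ = (-0.0480, -0.0704, -0.0132)
I·α + gyro = (0.0500, 0.1600, -0.0100)
velocity change Δv = (0.03900000, -0.01400000, -0.01000000)
m·(v₁−v₀)/dt = (3.9000, -1.4000, -1.0000)

F = (3.9000, -1.4000, -1.0000)
τ = (0.0500, 0.1600, -0.0100)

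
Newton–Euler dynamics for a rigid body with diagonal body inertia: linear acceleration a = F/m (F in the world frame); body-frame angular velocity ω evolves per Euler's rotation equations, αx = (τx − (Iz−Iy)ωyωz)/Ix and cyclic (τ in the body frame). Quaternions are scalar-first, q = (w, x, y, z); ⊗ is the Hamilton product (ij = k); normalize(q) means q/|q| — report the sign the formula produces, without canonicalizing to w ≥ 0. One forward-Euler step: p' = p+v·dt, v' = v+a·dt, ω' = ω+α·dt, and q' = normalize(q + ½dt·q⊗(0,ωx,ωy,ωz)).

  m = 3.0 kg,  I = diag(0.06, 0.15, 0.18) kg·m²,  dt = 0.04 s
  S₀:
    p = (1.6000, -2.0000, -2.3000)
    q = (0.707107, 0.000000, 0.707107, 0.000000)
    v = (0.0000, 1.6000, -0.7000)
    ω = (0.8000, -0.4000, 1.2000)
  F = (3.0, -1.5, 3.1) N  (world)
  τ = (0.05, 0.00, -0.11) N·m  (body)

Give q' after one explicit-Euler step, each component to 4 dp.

2q̇ = q⊗(0,ω) = (0.2828428, 1.4142140, -0.2828428, 0.2828428)
q' = normalize(q + ½dt·q⊗(0,ω)) = (0.7124, 0.0283, 0.7011, 0.0057)

q' = (0.7124, 0.0283, 0.7011, 0.0057)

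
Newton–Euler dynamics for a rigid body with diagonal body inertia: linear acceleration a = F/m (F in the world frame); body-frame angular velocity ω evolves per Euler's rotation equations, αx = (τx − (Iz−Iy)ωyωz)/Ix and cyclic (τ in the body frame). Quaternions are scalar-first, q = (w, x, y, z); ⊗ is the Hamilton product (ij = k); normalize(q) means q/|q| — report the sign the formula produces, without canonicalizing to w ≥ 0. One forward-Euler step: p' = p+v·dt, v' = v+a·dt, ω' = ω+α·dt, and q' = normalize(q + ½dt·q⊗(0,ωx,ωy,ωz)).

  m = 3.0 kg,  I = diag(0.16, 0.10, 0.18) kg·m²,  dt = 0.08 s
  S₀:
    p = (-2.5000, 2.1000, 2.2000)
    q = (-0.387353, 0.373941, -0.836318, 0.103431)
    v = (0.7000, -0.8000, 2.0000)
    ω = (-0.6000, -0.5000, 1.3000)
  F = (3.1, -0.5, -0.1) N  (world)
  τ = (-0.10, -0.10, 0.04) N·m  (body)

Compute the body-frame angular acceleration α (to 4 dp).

α = (-0.3000, -1.1560, 0.3222)

gyro term ω×Iω = (-0.0520, 0.0156, -0.0180)
α = I⁻¹(τ − ω×Iω) = (-0.3000, -1.1560, 0.3222)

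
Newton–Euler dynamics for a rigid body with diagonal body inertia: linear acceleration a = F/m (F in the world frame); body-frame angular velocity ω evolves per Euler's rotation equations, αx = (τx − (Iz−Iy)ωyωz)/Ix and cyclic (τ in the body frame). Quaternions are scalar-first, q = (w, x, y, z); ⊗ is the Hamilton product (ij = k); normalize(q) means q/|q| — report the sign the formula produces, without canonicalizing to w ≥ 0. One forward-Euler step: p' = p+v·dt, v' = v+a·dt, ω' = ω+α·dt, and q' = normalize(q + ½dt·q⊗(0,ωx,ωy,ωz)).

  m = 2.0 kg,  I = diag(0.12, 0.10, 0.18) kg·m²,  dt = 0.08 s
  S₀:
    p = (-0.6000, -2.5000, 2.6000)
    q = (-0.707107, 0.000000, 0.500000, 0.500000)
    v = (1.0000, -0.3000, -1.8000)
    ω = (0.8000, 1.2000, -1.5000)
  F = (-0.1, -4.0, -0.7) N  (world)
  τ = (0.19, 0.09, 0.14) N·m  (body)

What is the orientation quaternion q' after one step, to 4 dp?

q' = (-0.6987, -0.0764, 0.4804, 0.5246)

q⊗(0,ω) = (0.1500000, -1.9156856, -0.4485284, 0.6606605)
q' = normalize(q + ½dt·q⊗(0,ω)) = (-0.6987, -0.0764, 0.4804, 0.5246)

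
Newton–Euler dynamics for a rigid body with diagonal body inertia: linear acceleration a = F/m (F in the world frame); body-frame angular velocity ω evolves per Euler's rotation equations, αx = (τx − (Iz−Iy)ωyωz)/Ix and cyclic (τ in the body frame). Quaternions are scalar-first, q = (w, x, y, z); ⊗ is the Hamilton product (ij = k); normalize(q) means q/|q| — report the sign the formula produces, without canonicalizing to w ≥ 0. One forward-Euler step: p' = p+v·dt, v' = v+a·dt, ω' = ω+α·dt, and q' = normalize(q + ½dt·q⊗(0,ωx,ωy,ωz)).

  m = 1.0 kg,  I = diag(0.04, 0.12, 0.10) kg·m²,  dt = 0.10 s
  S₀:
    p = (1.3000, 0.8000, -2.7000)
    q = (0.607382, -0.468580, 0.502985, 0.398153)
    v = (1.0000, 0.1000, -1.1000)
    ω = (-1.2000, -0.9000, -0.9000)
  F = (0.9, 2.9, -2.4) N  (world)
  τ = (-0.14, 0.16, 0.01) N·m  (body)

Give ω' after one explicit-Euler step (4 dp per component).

ω' = (-1.5095, -0.7127, -0.9764)

ω×(Iω) gyroscopic = (-0.0162, -0.0648, 0.0864)
(τ − ω×Iω)/I = (-3.0950, 1.8733, -0.7640)
ω' = ω + α·dt = (-1.5095, -0.7127, -0.9764)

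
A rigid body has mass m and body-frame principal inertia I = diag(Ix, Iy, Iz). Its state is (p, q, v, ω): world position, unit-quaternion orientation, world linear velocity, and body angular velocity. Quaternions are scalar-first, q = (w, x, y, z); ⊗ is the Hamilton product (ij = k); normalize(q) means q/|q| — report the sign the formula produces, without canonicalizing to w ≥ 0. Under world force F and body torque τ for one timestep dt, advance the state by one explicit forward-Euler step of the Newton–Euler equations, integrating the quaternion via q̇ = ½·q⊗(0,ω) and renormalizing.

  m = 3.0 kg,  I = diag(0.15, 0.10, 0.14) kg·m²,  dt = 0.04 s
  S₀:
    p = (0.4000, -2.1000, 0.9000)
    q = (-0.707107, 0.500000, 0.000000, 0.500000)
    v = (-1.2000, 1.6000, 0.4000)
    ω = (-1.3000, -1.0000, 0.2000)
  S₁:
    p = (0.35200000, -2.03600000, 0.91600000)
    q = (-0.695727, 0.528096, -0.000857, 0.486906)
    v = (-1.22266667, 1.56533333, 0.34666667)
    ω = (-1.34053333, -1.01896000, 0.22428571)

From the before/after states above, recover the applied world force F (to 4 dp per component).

F = (-1.7000, -2.6000, -4.0000)

v₁ − v₀ = (-0.02266667, -0.03466667, -0.05333333)
applied force F = (-1.7000, -2.6000, -4.0000)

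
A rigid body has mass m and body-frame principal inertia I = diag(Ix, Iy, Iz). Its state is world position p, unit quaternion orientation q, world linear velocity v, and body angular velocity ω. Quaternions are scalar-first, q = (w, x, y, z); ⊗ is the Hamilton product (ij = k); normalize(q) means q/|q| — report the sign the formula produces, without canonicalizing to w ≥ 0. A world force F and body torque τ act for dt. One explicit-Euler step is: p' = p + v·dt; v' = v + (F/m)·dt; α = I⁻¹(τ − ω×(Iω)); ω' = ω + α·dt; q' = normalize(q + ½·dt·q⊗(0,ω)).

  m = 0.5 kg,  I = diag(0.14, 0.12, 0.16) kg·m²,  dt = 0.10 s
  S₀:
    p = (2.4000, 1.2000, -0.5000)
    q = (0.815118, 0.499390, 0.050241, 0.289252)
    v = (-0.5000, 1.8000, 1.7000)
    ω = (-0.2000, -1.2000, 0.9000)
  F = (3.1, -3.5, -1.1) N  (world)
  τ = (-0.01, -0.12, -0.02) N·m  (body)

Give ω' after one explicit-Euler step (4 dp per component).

ω×(Iω) gyroscopic = (-0.0432, 0.0036, -0.0048)
α = I⁻¹(τ − ω×Iω) = (0.2371, -1.0300, -0.0950)
ω' = ω + α·dt = (-0.1763, -1.3030, 0.8905)

ω' = (-0.1763, -1.3030, 0.8905)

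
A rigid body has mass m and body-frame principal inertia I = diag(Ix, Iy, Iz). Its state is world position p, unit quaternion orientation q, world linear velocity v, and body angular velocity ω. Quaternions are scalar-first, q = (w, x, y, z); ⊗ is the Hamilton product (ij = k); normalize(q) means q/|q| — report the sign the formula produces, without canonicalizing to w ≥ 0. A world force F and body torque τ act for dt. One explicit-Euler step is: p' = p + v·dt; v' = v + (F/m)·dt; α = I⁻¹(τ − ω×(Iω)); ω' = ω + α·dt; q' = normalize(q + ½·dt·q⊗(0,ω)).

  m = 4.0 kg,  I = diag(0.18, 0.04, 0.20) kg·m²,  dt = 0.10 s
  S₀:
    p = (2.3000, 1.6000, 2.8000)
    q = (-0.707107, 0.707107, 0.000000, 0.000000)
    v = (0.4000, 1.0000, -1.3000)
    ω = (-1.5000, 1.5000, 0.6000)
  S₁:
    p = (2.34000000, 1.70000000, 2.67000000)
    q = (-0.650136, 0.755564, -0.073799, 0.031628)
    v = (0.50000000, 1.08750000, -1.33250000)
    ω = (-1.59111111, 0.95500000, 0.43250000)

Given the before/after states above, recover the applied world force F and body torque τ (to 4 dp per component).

F = (4.0000, 3.5000, -1.3000)
τ = (-0.0200, -0.2000, -0.0200)

ω₁ − ω₀ = (-0.09111111, -0.54500000, -0.16750000)
precession coupling = (0.1440, 0.0180, 0.3150)
τ = I·(Δω/dt) + ω₀×(Iω₀) = (-0.0200, -0.2000, -0.0200)
Δv = v₁−v₀ = (0.10000000, 0.08750000, -0.03250000)
applied force F = (4.0000, 3.5000, -1.3000)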